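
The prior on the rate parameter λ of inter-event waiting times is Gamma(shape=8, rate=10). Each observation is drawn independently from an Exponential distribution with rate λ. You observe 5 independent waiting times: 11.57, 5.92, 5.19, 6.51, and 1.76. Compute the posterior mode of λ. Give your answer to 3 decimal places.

λ̂_MAP = 0.293

The Exponential(rate=λ) likelihood is ∝ λ^n e^(−λΣtᵢ). Here n = 5 and Σtᵢ = 11.57 + 5.92 + 5.19 + 6.51 + 1.76 = 30.95.
Posterior ∝ λ^7e^(−10λ) · λ^5e^(−30.95λ) = λ^12e^(−40.95λ), i.e. Gamma(13, 40.95).
Mode = (a−1)/b = 12/40.95 ≈ 0.293.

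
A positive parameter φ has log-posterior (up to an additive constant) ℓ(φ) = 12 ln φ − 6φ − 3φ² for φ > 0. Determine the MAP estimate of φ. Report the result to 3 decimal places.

φ̂_MAP = 1.000

ℓ'(φ) = 12/φ − 6 − 6φ. Setting this to zero and multiplying by φ: 6φ² + 6φ − 12 = 0.
φ = (−6 + √(6² + 4·6·12)) / (2·6) = (−6 + √324) / 12 = (−6 + 18)/12 = 1.
ℓ''(φ) = −12/φ² − 6 < 0, confirming a maximum.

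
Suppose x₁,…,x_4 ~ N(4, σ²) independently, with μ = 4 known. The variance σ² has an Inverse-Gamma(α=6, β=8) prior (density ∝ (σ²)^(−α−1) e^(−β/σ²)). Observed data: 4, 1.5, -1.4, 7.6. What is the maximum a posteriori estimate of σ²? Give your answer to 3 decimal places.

Sum of squared deviations about the known mean: SS = (4−4)² + (1.5−4)² + (-1.4−4)² + (7.6−4)² = 48.37.
The Normal likelihood contributes (σ²)^(−n/2) exp(−SS/(2σ²)), so the posterior is Inverse-Gamma(α + n/2, β + SS/2) = Inverse-Gamma(8, 32.185).
The mode of Inverse-Gamma(a, b) is b/(a+1) = 32.185/9 ≈ 3.576.

σ̂²_MAP = 3.576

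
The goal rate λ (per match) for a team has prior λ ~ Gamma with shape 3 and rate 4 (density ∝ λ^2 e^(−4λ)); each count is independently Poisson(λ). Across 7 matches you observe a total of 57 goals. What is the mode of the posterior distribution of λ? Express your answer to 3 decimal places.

λ̂_MAP = 5.364

Σxᵢ = 57, n = 7.
Posterior ∝ λ^2e^(−4λ) · λ^57e^(−7λ) = λ^59e^(−11λ), i.e. Gamma(shape=60, rate=11).
The mode of a Gamma(a, b) with a ≥ 1 (shape–rate) is (a−1)/b = 59/11 ≈ 5.364.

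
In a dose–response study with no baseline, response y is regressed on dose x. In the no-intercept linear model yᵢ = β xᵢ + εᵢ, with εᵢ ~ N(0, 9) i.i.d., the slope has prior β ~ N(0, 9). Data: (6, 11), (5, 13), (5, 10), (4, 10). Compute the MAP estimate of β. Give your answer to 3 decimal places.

β̂_MAP = 2.146

log p(β | y) = −Σ(yᵢ − βxᵢ)²/(2·9) − β²/(2·9) + const.
Setting the derivative to zero: Σxᵢ(yᵢ − βxᵢ)/9 − β/9 = 0, so β = Σxᵢyᵢ / (Σxᵢ² + σ²/τ²).
Σxᵢyᵢ = 6·11 + 5·13 + 5·10 + 4·10 = 221; Σxᵢ² = 102; σ²/τ² = 1.
β̂_MAP = 221 / (102 + 1) = 221/103 ≈ 2.146.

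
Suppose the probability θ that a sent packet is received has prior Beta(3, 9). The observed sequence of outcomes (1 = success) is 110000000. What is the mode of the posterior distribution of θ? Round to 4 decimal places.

Prior: Beta(3, 9).
Data: 2 successes in 9 trials (from the sequence). The binomial likelihood contributes θ^2(1−θ)^7, so the posterior is Beta(3+2, 9+7) = Beta(5, 16).
For Beta(a, b) with a, b > 1 the mode is (a−1)/(a+b−2) = 4/19 ≈ 0.2105.

θ̂_MAP = 0.2105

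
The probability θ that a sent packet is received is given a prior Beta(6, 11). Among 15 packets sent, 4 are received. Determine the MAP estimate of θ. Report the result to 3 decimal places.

Prior: Beta(6, 11).
Data: 4 successes in 15 trials. The binomial likelihood contributes θ^4(1−θ)^11, so the posterior is Beta(6+4, 11+11) = Beta(10, 22).
For Beta(a, b) with a, b > 1 the mode is (a−1)/(a+b−2) = 9/30 ≈ 0.300.

θ̂_MAP = 0.300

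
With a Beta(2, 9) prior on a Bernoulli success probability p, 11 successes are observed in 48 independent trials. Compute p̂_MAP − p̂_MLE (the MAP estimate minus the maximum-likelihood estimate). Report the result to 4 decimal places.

MAP − MLE = -0.0186

Posterior is Beta(13, 46); MAP = (13−1)/(59−2) = 12/57 ≈ 0.21053.
MLE ignores the prior: p̂_MLE = k/n = 11/48 ≈ 0.22917.
Difference = 12/57 − 11/48 = -17/912 ≈ -0.0186.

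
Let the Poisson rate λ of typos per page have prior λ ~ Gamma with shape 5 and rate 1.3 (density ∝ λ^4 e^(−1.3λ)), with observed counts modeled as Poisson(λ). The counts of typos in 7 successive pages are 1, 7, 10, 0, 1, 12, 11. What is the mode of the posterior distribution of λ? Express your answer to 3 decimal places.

λ̂_MAP = 5.542

Σxᵢ = 1+7+10+0+1+12+11 = 42, with n = 7.
Posterior ∝ λ^4e^(−1.3λ) · λ^42e^(−7λ) = λ^46e^(−8.3λ), i.e. Gamma(shape=47, rate=8.3).
The mode of a Gamma(a, b) with a ≥ 1 (shape–rate) is (a−1)/b = 46/8.3 ≈ 5.542.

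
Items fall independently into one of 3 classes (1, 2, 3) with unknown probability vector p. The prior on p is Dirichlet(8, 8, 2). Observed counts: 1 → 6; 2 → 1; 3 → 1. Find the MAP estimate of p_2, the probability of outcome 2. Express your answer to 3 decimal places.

MAP estimate: 0.348

The posterior is Dirichlet(αᵢ + nᵢ) = Dirichlet(14, 9, 3).
For a Dirichlet(a₁,…,a_K) with all aᵢ > 1, the mode has j-th component (aⱼ − 1)/(Σaᵢ − K).
Here Σaᵢ = 26 and K = 3, so p_2 = (9 − 1)/(26 − 3) = 8/23 ≈ 0.348.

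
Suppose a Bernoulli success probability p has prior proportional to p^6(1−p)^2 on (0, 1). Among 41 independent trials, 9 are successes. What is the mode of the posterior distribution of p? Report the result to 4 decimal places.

The prior density ∝ p^6(1−p)^2 is the kernel of Beta(7, 3).
Data: 9 successes in 41 trials. The binomial likelihood contributes p^9(1−p)^32, so the posterior is Beta(7+9, 3+32) = Beta(16, 35).
For Beta(a, b) with a, b > 1 the mode is (a−1)/(a+b−2) = 15/49 ≈ 0.3061.

p̂_MAP = 0.3061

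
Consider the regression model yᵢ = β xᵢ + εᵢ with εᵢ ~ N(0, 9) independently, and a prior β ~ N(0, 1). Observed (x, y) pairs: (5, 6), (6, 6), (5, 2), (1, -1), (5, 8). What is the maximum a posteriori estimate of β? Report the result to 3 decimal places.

log p(β | y) = −Σ(yᵢ − βxᵢ)²/(2·9) − β²/(2·1) + const.
Setting the derivative to zero: Σxᵢ(yᵢ − βxᵢ)/9 − β/1 = 0, so β = Σxᵢyᵢ / (Σxᵢ² + σ²/τ²).
Σxᵢyᵢ = 5·6 + 6·6 + 5·2 + 1·(-1) + 5·8 = 115; Σxᵢ² = 112; σ²/τ² = 9.
β̂_MAP = 115 / (112 + 9) = 115/121 ≈ 0.950.

β̂_MAP = 0.950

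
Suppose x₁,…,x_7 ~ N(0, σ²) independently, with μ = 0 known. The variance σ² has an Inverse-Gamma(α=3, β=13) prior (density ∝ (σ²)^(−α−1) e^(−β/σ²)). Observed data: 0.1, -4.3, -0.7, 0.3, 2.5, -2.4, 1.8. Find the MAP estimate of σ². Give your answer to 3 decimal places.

Sum of squared deviations about the known mean: SS = (0.1−0)² + (-4.3−0)² + (-0.7−0)² + (0.3−0)² + (2.5−0)² + (-2.4−0)² + (1.8−0)² = 34.33.
The Normal likelihood contributes (σ²)^(−n/2) exp(−SS/(2σ²)), so the posterior is Inverse-Gamma(α + n/2, β + SS/2) = Inverse-Gamma(6.5, 30.165).
The mode of Inverse-Gamma(a, b) is b/(a+1) = 30.165/7.5 ≈ 4.022.

σ̂²_MAP = 4.022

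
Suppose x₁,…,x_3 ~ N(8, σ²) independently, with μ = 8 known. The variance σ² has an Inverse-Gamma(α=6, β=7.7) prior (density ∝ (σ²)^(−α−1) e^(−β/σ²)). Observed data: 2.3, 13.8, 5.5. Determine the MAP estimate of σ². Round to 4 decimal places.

σ̂²_MAP = 5.1635

Sum of squared deviations about the known mean: SS = (2.3−8)² + (13.8−8)² + (5.5−8)² = 72.38.
The Normal likelihood contributes (σ²)^(−n/2) exp(−SS/(2σ²)), so the posterior is Inverse-Gamma(α + n/2, β + SS/2) = Inverse-Gamma(7.5, 43.89).
The mode of Inverse-Gamma(a, b) is b/(a+1) = 43.89/8.5 ≈ 5.1635.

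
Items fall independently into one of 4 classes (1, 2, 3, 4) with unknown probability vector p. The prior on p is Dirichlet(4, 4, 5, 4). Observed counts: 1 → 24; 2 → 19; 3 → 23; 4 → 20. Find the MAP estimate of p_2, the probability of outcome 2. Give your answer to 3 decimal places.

MAP estimate: 0.222

The posterior is Dirichlet(αᵢ + nᵢ) = Dirichlet(28, 23, 28, 24).
For a Dirichlet(a₁,…,a_K) with all aᵢ > 1, the mode has j-th component (aⱼ − 1)/(Σaᵢ − K).
Here Σaᵢ = 103 and K = 4, so p_2 = (23 − 1)/(103 − 4) = 22/99 ≈ 0.222.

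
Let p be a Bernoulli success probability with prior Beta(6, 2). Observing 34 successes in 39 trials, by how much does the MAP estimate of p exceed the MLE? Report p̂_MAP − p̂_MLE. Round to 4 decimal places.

MAP − MLE = -0.0051

Posterior is Beta(40, 7); MAP = (40−1)/(47−2) = 39/45 ≈ 0.86667.
MLE ignores the prior: p̂_MLE = k/n = 34/39 ≈ 0.87179.
Difference = 39/45 − 34/39 = -1/195 ≈ -0.0051.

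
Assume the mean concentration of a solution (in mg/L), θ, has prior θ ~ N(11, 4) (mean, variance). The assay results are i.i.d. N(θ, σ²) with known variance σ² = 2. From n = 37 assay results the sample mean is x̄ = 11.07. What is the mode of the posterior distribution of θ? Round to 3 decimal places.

n = 37, x̄ = 11.07.
For a Normal prior and Normal likelihood with known variance, the posterior is Normal; its mode equals its mean, the precision-weighted average.
Prior precision 1/σ₀² = 1/4 = 0.25; data precision n/σ² = 37/2 = 18.5.
θ̂ = (0.25·11 + 18.5·11.07) / (0.25 + 18.5) = 207.545/18.75 = 41509/3750 ≈ 11.069.

θ̂_MAP = 11.069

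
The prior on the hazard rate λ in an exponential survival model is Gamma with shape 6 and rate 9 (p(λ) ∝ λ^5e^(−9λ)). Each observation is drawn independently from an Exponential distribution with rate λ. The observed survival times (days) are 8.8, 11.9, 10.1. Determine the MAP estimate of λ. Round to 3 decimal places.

λ̂_MAP = 0.201

The Exponential(rate=λ) likelihood is ∝ λ^n e^(−λΣtᵢ). Here n = 3 and Σtᵢ = 8.8 + 11.9 + 10.1 = 30.8.
Posterior ∝ λ^5e^(−9λ) · λ^3e^(−30.8λ) = λ^8e^(−39.8λ), i.e. Gamma(9, 39.8).
Mode = (a−1)/b = 8/39.8 ≈ 0.201.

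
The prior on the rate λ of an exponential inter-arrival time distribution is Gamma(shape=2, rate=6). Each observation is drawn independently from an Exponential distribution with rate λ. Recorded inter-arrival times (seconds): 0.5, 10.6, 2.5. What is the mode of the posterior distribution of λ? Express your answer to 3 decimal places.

The Exponential(rate=λ) likelihood is ∝ λ^n e^(−λΣtᵢ). Here n = 3 and Σtᵢ = 0.5 + 10.6 + 2.5 = 13.6.
Posterior ∝ λe^(−6λ) · λ^3e^(−13.6λ) = λ^4e^(−19.6λ), i.e. Gamma(5, 19.6).
Mode = (a−1)/b = 4/19.6 ≈ 0.204.

λ̂_MAP = 0.204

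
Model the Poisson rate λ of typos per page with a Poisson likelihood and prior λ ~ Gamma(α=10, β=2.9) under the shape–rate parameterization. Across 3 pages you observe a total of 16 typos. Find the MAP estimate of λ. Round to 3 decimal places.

λ̂_MAP = 4.237

Σxᵢ = 16, n = 3.
Posterior ∝ λ^9e^(−2.9λ) · λ^16e^(−3λ) = λ^25e^(−5.9λ), i.e. Gamma(shape=26, rate=5.9).
The mode of a Gamma(a, b) with a ≥ 1 (shape–rate) is (a−1)/b = 25/5.9 ≈ 4.237.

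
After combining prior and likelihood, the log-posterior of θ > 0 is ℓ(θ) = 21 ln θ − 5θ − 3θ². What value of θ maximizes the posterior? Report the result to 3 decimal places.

θ̂_MAP = 1.500

ℓ'(θ) = 21/θ − 5 − 6θ. Setting this to zero and multiplying by θ: 6θ² + 5θ − 21 = 0.
θ = (−5 + √(5² + 4·6·21)) / (2·6) = (−5 + √529) / 12 = (−5 + 23)/12 = 3/2.
ℓ''(θ) = −21/θ² − 6 < 0, confirming a maximum.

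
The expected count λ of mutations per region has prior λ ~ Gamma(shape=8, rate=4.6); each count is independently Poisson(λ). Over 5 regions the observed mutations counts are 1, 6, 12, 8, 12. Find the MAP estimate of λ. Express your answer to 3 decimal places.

Σxᵢ = 1+6+12+8+12 = 39, with n = 5.
Posterior ∝ λ^7e^(−4.6λ) · λ^39e^(−5λ) = λ^46e^(−9.6λ), i.e. Gamma(shape=47, rate=9.6).
The mode of a Gamma(a, b) with a ≥ 1 (shape–rate) is (a−1)/b = 46/9.6 ≈ 4.792.

λ̂_MAP = 4.792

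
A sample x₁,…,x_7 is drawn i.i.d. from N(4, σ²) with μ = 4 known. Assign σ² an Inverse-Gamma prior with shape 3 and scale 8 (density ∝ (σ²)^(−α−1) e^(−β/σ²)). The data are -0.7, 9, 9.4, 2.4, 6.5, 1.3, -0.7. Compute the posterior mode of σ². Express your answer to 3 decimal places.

σ̂²_MAP = 8.696

Sum of squared deviations about the known mean: SS = (-0.7−4)² + (9−4)² + (9.4−4)² + (2.4−4)² + (6.5−4)² + (1.3−4)² + (-0.7−4)² = 114.44.
The Normal likelihood contributes (σ²)^(−n/2) exp(−SS/(2σ²)), so the posterior is Inverse-Gamma(α + n/2, β + SS/2) = Inverse-Gamma(6.5, 65.22).
The mode of Inverse-Gamma(a, b) is b/(a+1) = 65.22/7.5 ≈ 8.696.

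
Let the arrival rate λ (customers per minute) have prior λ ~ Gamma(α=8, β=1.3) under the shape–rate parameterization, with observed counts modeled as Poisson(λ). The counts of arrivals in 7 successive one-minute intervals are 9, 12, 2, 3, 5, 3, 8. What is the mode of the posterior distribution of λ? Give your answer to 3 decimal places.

λ̂_MAP = 5.904

Σxᵢ = 9+12+2+3+5+3+8 = 42, with n = 7.
Posterior ∝ λ^7e^(−1.3λ) · λ^42e^(−7λ) = λ^49e^(−8.3λ), i.e. Gamma(shape=50, rate=8.3).
The mode of a Gamma(a, b) with a ≥ 1 (shape–rate) is (a−1)/b = 49/8.3 ≈ 5.904.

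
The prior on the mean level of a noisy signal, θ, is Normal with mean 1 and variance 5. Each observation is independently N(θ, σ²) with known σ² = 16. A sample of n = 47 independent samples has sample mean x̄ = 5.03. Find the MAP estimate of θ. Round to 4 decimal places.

n = 47, x̄ = 5.03.
For a Normal prior and Normal likelihood with known variance, the posterior is Normal; its mode equals its mean, the precision-weighted average.
Prior precision 1/σ₀² = 1/5 = 0.2; data precision n/σ² = 47/16 = 2.9375.
θ̂ = (0.2·1 + 2.9375·5.03) / (0.2 + 2.9375) = 14.975625/3.1375 = 23961/5020 ≈ 4.7731.

θ̂_MAP = 4.7731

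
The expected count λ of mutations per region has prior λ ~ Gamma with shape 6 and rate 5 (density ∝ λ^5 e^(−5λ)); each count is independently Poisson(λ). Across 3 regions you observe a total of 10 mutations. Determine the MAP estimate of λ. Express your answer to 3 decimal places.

Σxᵢ = 10, n = 3.
Posterior ∝ λ^5e^(−5λ) · λ^10e^(−3λ) = λ^15e^(−8λ), i.e. Gamma(shape=16, rate=8).
The mode of a Gamma(a, b) with a ≥ 1 (shape–rate) is (a−1)/b = 15/8 ≈ 1.875.

λ̂_MAP = 1.875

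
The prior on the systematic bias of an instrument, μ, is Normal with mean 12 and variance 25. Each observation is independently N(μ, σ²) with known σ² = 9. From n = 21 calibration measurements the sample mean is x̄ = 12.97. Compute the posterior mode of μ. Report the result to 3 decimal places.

n = 21, x̄ = 12.97.
For a Normal prior and Normal likelihood with known variance, the posterior is Normal; its mode equals its mean, the precision-weighted average.
Prior precision 1/σ₀² = 1/25 = 0.04; data precision n/σ² = 21/9 = 7/3.
μ̂ = (0.04·12 + (7/3)·12.97) / (0.04 + 7/3) = (9223/300)/(178/75) = 9223/712 ≈ 12.954.

μ̂_MAP = 12.954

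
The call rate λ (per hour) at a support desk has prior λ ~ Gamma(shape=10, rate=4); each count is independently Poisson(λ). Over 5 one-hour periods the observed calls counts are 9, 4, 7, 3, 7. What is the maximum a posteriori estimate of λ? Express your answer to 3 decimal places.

λ̂_MAP = 4.333

Σxᵢ = 9+4+7+3+7 = 30, with n = 5.
Posterior ∝ λ^9e^(−4λ) · λ^30e^(−5λ) = λ^39e^(−9λ), i.e. Gamma(shape=40, rate=9).
The mode of a Gamma(a, b) with a ≥ 1 (shape–rate) is (a−1)/b = 39/9 ≈ 4.333.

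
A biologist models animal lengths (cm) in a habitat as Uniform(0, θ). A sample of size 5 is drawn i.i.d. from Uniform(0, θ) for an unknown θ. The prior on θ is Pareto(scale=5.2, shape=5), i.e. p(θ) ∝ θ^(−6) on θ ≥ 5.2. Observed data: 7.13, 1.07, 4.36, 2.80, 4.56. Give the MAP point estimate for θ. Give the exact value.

θ̂_MAP = 7.13

The Uniform(0, θ) likelihood is θ^(−n) for θ ≥ max(xᵢ), zero otherwise. Here max(xᵢ) = 7.13.
Posterior ∝ θ^(−6) · θ^(−5) = θ^(−11) on θ ≥ max(5.2, 7.13) = 7.13.
This density is strictly decreasing in θ, so the posterior mode lies at the lower boundary of the support.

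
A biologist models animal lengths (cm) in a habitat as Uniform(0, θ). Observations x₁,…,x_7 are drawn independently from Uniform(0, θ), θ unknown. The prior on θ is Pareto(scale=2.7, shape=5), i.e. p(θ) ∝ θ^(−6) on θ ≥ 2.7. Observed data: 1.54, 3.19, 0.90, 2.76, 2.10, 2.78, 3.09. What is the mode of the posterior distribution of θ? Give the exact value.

θ̂_MAP = 3.19

The Uniform(0, θ) likelihood is θ^(−n) for θ ≥ max(xᵢ), zero otherwise. Here max(xᵢ) = 3.19.
Posterior ∝ θ^(−6) · θ^(−7) = θ^(−13) on θ ≥ max(2.7, 3.19) = 3.19.
This density is strictly decreasing in θ, so the posterior mode lies at the lower boundary of the support.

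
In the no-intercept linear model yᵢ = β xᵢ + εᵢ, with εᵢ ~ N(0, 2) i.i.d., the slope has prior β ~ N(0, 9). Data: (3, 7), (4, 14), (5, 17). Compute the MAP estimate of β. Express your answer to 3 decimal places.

log p(β | y) = −Σ(yᵢ − βxᵢ)²/(2·2) − β²/(2·9) + const.
Setting the derivative to zero: Σxᵢ(yᵢ − βxᵢ)/2 − β/9 = 0, so β = Σxᵢyᵢ / (Σxᵢ² + σ²/τ²).
Σxᵢyᵢ = 3·7 + 4·14 + 5·17 = 162; Σxᵢ² = 50; σ²/τ² = 2/9.
β̂_MAP = 162 / (50 + 2/9) = 162/(452/9) = 729/226 ≈ 3.226.

β̂_MAP = 3.226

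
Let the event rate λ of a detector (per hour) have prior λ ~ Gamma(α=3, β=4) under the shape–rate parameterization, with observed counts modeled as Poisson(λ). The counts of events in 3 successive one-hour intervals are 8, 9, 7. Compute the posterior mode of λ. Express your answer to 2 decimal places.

Σxᵢ = 8+9+7 = 24, with n = 3.
Posterior ∝ λ^2e^(−4λ) · λ^24e^(−3λ) = λ^26e^(−7λ), i.e. Gamma(shape=27, rate=7).
The mode of a Gamma(a, b) with a ≥ 1 (shape–rate) is (a−1)/b = 26/7 ≈ 3.71.

λ̂_MAP = 3.71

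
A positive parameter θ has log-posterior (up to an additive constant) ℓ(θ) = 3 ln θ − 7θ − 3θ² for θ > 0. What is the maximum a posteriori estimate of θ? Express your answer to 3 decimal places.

θ̂_MAP = 0.333

ℓ'(θ) = 3/θ − 7 − 6θ. Setting this to zero and multiplying by θ: 6θ² + 7θ − 3 = 0.
θ = (−7 + √(7² + 4·6·3)) / (2·6) = (−7 + √121) / 12 = (−7 + 11)/12 = 1/3.
ℓ''(θ) = −3/θ² − 6 < 0, confirming a maximum.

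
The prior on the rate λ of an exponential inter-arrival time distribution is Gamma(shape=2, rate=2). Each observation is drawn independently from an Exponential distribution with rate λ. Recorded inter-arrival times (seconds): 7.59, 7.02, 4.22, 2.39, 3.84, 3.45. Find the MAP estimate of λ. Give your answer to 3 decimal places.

λ̂_MAP = 0.229

The Exponential(rate=λ) likelihood is ∝ λ^n e^(−λΣtᵢ). Here n = 6 and Σtᵢ = 7.59 + 7.02 + 4.22 + 2.39 + 3.84 + 3.45 = 28.51.
Posterior ∝ λe^(−2λ) · λ^6e^(−28.51λ) = λ^7e^(−30.51λ), i.e. Gamma(8, 30.51).
Mode = (a−1)/b = 7/30.51 ≈ 0.229.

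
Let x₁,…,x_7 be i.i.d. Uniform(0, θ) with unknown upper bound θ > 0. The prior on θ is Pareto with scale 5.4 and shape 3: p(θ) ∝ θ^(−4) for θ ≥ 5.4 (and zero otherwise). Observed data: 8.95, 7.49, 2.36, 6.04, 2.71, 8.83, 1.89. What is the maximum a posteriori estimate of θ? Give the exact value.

θ̂_MAP = 8.95

The Uniform(0, θ) likelihood is θ^(−n) for θ ≥ max(xᵢ), zero otherwise. Here max(xᵢ) = 8.95.
Posterior ∝ θ^(−4) · θ^(−7) = θ^(−11) on θ ≥ max(5.4, 8.95) = 8.95.
This density is strictly decreasing in θ, so the posterior mode lies at the lower boundary of the support.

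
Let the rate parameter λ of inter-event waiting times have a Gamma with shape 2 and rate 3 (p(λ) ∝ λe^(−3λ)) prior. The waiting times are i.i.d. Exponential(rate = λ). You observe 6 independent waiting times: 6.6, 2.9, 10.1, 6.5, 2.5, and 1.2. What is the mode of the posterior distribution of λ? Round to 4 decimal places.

λ̂_MAP = 0.2134

The Exponential(rate=λ) likelihood is ∝ λ^n e^(−λΣtᵢ). Here n = 6 and Σtᵢ = 6.6 + 2.9 + 10.1 + 6.5 + 2.5 + 1.2 = 29.8.
Posterior ∝ λe^(−3λ) · λ^6e^(−29.8λ) = λ^7e^(−32.8λ), i.e. Gamma(8, 32.8).
Mode = (a−1)/b = 7/32.8 ≈ 0.2134.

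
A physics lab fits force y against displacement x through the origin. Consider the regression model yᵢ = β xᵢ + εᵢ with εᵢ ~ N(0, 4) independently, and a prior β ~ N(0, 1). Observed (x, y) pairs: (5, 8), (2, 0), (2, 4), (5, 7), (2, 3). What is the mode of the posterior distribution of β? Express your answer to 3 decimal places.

log p(β | y) = −Σ(yᵢ − βxᵢ)²/(2·4) − β²/(2·1) + const.
Setting the derivative to zero: Σxᵢ(yᵢ − βxᵢ)/4 − β/1 = 0, so β = Σxᵢyᵢ / (Σxᵢ² + σ²/τ²).
Σxᵢyᵢ = 5·8 + 2·0 + 2·4 + 5·7 + 2·3 = 89; Σxᵢ² = 62; σ²/τ² = 4.
β̂_MAP = 89 / (62 + 4) = 89/66 ≈ 1.348.

β̂_MAP = 1.348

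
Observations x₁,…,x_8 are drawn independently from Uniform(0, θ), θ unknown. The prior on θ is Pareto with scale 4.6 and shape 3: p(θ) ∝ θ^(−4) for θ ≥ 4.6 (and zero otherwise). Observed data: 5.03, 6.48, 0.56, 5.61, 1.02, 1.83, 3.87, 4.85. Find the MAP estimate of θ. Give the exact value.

The Uniform(0, θ) likelihood is θ^(−n) for θ ≥ max(xᵢ), zero otherwise. Here max(xᵢ) = 6.48.
Posterior ∝ θ^(−4) · θ^(−8) = θ^(−12) on θ ≥ max(4.6, 6.48) = 6.48.
This density is strictly decreasing in θ, so the posterior mode lies at the lower boundary of the support.

θ̂_MAP = 6.48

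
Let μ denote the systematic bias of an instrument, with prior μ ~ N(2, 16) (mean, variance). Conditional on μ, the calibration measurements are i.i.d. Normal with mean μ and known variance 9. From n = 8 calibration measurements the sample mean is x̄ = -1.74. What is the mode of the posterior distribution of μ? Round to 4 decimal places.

μ̂_MAP = -1.4943

n = 8, x̄ = -1.74.
For a Normal prior and Normal likelihood with known variance, the posterior is Normal; its mode equals its mean, the precision-weighted average.
Prior precision 1/σ₀² = 1/16 = 0.0625; data precision n/σ² = 8/9.
μ̂ = (0.0625·2 + (8/9)·(-1.74)) / (0.0625 + 8/9) = (-853/600)/(137/144) = -5118/3425 ≈ -1.4943.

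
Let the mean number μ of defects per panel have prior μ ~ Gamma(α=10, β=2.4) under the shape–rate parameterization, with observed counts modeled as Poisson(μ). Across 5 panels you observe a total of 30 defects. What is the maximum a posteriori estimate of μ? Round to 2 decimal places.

Σxᵢ = 30, n = 5.
Posterior ∝ μ^9e^(−2.4μ) · μ^30e^(−5μ) = μ^39e^(−7.4μ), i.e. Gamma(shape=40, rate=7.4).
The mode of a Gamma(a, b) with a ≥ 1 (shape–rate) is (a−1)/b = 39/7.4 ≈ 5.27.

μ̂_MAP = 5.27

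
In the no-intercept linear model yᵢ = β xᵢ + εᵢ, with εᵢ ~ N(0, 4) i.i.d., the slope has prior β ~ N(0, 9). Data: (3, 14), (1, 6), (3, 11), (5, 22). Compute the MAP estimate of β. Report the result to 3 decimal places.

log p(β | y) = −Σ(yᵢ − βxᵢ)²/(2·4) − β²/(2·9) + const.
Setting the derivative to zero: Σxᵢ(yᵢ − βxᵢ)/4 − β/9 = 0, so β = Σxᵢyᵢ / (Σxᵢ² + σ²/τ²).
Σxᵢyᵢ = 3·14 + 1·6 + 3·11 + 5·22 = 191; Σxᵢ² = 44; σ²/τ² = 4/9.
β̂_MAP = 191 / (44 + 4/9) = 191/(400/9) = 1719/400 ≈ 4.298.

β̂_MAP = 4.298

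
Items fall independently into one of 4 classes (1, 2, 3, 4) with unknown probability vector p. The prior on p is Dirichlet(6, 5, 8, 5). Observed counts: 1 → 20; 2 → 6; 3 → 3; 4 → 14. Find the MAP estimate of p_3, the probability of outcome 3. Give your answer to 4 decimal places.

MAP estimate: 0.1587

The posterior is Dirichlet(αᵢ + nᵢ) = Dirichlet(26, 11, 11, 19).
For a Dirichlet(a₁,…,a_K) with all aᵢ > 1, the mode has j-th component (aⱼ − 1)/(Σaᵢ − K).
Here Σaᵢ = 67 and K = 4, so p_3 = (11 − 1)/(67 − 4) = 10/63 ≈ 0.1587.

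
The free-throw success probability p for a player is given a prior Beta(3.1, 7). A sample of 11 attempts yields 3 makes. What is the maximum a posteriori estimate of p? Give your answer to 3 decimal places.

Prior: Beta(3.1, 7).
Data: 3 successes in 11 trials. The binomial likelihood contributes p^3(1−p)^8, so the posterior is Beta(3.1+3, 7+8) = Beta(6.1, 15).
For Beta(a, b) with a, b > 1 the mode is (a−1)/(a+b−2) = 5.1/19.1 ≈ 0.267.

p̂_MAP = 0.267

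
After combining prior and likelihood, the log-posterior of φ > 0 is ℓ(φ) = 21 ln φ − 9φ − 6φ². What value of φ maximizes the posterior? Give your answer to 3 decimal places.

φ̂_MAP = 1.000

ℓ'(φ) = 21/φ − 9 − 12φ. Setting this to zero and multiplying by φ: 12φ² + 9φ − 21 = 0.
φ = (−9 + √(9² + 4·12·21)) / (2·12) = (−9 + √1089) / 24 = (−9 + 33)/24 = 1.
ℓ''(φ) = −21/φ² − 12 < 0, confirming a maximum.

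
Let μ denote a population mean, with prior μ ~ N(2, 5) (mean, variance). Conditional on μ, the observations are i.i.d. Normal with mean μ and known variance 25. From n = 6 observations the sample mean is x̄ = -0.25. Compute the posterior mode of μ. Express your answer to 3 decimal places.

μ̂_MAP = 0.773

n = 6, x̄ = -0.25.
For a Normal prior and Normal likelihood with known variance, the posterior is Normal; its mode equals its mean, the precision-weighted average.
Prior precision 1/σ₀² = 1/5 = 0.2; data precision n/σ² = 6/25 = 0.24.
μ̂ = (0.2·2 + 0.24·(-0.25)) / (0.2 + 0.24) = 0.34/0.44 = 17/22 ≈ 0.773.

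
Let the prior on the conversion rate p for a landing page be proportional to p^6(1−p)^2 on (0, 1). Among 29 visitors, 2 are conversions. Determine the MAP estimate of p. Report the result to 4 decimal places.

The prior density ∝ p^6(1−p)^2 is the kernel of Beta(7, 3).
Data: 2 successes in 29 trials. The binomial likelihood contributes p^2(1−p)^27, so the posterior is Beta(7+2, 3+27) = Beta(9, 30).
For Beta(a, b) with a, b > 1 the mode is (a−1)/(a+b−2) = 8/37 ≈ 0.2162.

p̂_MAP = 0.2162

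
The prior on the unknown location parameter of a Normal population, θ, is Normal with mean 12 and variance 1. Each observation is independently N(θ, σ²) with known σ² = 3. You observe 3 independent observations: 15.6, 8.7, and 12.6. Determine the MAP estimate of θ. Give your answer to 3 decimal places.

θ̂_MAP = 12.150

n = 3; x̄ = (15.6 + 8.7 + 12.6)/3 = 36.9/3 = 12.3.
For a Normal prior and Normal likelihood with known variance, the posterior is Normal; its mode equals its mean, the precision-weighted average.
Prior precision 1/σ₀² = 1/1 = 1; data precision n/σ² = 3/3 = 1.
θ̂ = (1·12 + 1·12.3) / (1 + 1) = 24.3/2 = 12.150.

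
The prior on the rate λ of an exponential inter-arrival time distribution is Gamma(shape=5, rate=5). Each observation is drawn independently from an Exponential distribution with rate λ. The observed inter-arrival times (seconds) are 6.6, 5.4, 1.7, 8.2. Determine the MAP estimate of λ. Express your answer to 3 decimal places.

λ̂_MAP = 0.297

The Exponential(rate=λ) likelihood is ∝ λ^n e^(−λΣtᵢ). Here n = 4 and Σtᵢ = 6.6 + 5.4 + 1.7 + 8.2 = 21.9.
Posterior ∝ λ^4e^(−5λ) · λ^4e^(−21.9λ) = λ^8e^(−26.9λ), i.e. Gamma(9, 26.9).
Mode = (a−1)/b = 8/26.9 ≈ 0.297.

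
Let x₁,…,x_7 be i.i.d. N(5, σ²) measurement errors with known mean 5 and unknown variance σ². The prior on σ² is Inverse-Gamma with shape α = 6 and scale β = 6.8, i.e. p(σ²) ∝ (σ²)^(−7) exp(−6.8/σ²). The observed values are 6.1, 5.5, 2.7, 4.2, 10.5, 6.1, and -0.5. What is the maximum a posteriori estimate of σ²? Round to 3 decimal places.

σ̂²_MAP = 3.938

Sum of squared deviations about the known mean: SS = (6.1−5)² + (5.5−5)² + (2.7−5)² + (4.2−5)² + (10.5−5)² + (6.1−5)² + (-0.5−5)² = 69.1.
The Normal likelihood contributes (σ²)^(−n/2) exp(−SS/(2σ²)), so the posterior is Inverse-Gamma(α + n/2, β + SS/2) = Inverse-Gamma(9.5, 41.35).
The mode of Inverse-Gamma(a, b) is b/(a+1) = 41.35/10.5 ≈ 3.938.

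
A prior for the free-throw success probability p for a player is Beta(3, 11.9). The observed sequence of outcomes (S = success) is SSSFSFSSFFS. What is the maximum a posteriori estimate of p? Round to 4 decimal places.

Prior: Beta(3, 11.9).
Data: 7 successes in 11 trials (from the sequence). The binomial likelihood contributes p^7(1−p)^4, so the posterior is Beta(3+7, 11.9+4) = Beta(10, 15.9).
For Beta(a, b) with a, b > 1 the mode is (a−1)/(a+b−2) = 9/23.9 ≈ 0.3766.

p̂_MAP = 0.3766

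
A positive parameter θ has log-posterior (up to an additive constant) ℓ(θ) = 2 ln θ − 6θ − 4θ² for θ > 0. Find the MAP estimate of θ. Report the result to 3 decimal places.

ℓ'(θ) = 2/θ − 6 − 8θ. Setting this to zero and multiplying by θ: 8θ² + 6θ − 2 = 0.
θ = (−6 + √(6² + 4·8·2)) / (2·8) = (−6 + √100) / 16 = (−6 + 10)/16 = 1/4.
ℓ''(θ) = −2/θ² − 8 < 0, confirming a maximum.

θ̂_MAP = 0.250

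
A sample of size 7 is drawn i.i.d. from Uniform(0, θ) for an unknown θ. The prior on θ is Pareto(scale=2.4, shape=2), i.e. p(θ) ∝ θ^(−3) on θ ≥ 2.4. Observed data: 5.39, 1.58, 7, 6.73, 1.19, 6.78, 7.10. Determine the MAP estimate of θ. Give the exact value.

θ̂_MAP = 7.10

The Uniform(0, θ) likelihood is θ^(−n) for θ ≥ max(xᵢ), zero otherwise. Here max(xᵢ) = 7.10.
Posterior ∝ θ^(−3) · θ^(−7) = θ^(−10) on θ ≥ max(2.4, 7.10) = 7.10.
This density is strictly decreasing in θ, so the posterior mode lies at the lower boundary of the support.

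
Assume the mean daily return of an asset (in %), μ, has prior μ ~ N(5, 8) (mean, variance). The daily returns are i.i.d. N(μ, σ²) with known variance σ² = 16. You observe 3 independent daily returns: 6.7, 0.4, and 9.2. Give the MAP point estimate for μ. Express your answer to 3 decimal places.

μ̂_MAP = 5.260

n = 3; x̄ = (6.7 + 0.4 + 9.2)/3 = 16.3/3 = 163/30 ≈ 5.4333.
For a Normal prior and Normal likelihood with known variance, the posterior is Normal; its mode equals its mean, the precision-weighted average.
Prior precision 1/σ₀² = 1/8 = 0.125; data precision n/σ² = 3/16 = 0.1875.
μ̂ = (0.125·5 + 0.1875·(163/30)) / (0.125 + 0.1875) = 1.64375/0.3125 = 5.260.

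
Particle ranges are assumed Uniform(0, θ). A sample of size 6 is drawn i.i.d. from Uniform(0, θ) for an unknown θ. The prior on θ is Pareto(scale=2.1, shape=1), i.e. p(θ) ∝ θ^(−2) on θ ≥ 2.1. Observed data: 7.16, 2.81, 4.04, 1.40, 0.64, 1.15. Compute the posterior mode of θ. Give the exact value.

θ̂_MAP = 7.16

The Uniform(0, θ) likelihood is θ^(−n) for θ ≥ max(xᵢ), zero otherwise. Here max(xᵢ) = 7.16.
Posterior ∝ θ^(−2) · θ^(−6) = θ^(−8) on θ ≥ max(2.1, 7.16) = 7.16.
This density is strictly decreasing in θ, so the posterior mode lies at the lower boundary of the support.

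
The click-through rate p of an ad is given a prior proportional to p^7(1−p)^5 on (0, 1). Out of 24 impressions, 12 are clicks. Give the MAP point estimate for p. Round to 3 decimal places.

p̂_MAP = 0.528

The prior density ∝ p^7(1−p)^5 is the kernel of Beta(8, 6).
Data: 12 successes in 24 trials. The binomial likelihood contributes p^12(1−p)^12, so the posterior is Beta(8+12, 6+12) = Beta(20, 18).
For Beta(a, b) with a, b > 1 the mode is (a−1)/(a+b−2) = 19/36 ≈ 0.528.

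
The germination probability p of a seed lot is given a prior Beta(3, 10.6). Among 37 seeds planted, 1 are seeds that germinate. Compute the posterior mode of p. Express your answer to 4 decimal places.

Prior: Beta(3, 10.6).
Data: 1 success in 37 trials. The binomial likelihood contributes p(1−p)^36, so the posterior is Beta(3+1, 10.6+36) = Beta(4, 46.6).
For Beta(a, b) with a, b > 1 the mode is (a−1)/(a+b−2) = 3/48.6 ≈ 0.0617.

p̂_MAP = 0.0617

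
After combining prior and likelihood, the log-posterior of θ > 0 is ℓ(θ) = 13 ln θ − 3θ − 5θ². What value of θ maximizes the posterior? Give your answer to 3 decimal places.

ℓ'(θ) = 13/θ − 3 − 10θ. Setting this to zero and multiplying by θ: 10θ² + 3θ − 13 = 0.
θ = (−3 + √(3² + 4·10·13)) / (2·10) = (−3 + √529) / 20 = (−3 + 23)/20 = 1.
ℓ''(θ) = −13/θ² − 10 < 0, confirming a maximum.

θ̂_MAP = 1.000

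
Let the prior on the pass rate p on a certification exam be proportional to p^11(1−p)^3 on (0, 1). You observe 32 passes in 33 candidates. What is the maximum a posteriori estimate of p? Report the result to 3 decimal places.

p̂_MAP = 0.915

The prior density ∝ p^11(1−p)^3 is the kernel of Beta(12, 4).
Data: 32 successes in 33 trials. The binomial likelihood contributes p^32(1−p)^1, so the posterior is Beta(12+32, 4+1) = Beta(44, 5).
For Beta(a, b) with a, b > 1 the mode is (a−1)/(a+b−2) = 43/47 ≈ 0.915.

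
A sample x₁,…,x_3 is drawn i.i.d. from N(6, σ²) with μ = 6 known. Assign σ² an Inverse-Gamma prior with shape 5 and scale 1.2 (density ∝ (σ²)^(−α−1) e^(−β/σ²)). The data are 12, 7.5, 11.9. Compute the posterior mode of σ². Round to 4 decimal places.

σ̂²_MAP = 5.0307

Sum of squared deviations about the known mean: SS = (12−6)² + (7.5−6)² + (11.9−6)² = 73.06.
The Normal likelihood contributes (σ²)^(−n/2) exp(−SS/(2σ²)), so the posterior is Inverse-Gamma(α + n/2, β + SS/2) = Inverse-Gamma(6.5, 37.73).
The mode of Inverse-Gamma(a, b) is b/(a+1) = 37.73/7.5 ≈ 5.0307.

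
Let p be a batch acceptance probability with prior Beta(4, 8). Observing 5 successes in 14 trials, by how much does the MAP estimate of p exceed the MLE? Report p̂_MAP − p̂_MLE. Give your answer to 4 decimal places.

MAP − MLE = -0.0238

Posterior is Beta(9, 17); MAP = (9−1)/(26−2) = 8/24 ≈ 0.33333.
MLE ignores the prior: p̂_MLE = k/n = 5/14 ≈ 0.35714.
Difference = 8/24 − 5/14 = -1/42 ≈ -0.0238.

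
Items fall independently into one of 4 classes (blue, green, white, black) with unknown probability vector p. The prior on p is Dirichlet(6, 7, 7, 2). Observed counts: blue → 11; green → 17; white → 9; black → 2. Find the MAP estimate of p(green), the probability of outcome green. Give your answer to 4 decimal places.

MAP estimate of p(green) = 0.4035

The posterior is Dirichlet(αᵢ + nᵢ) = Dirichlet(17, 24, 16, 4).
For a Dirichlet(a₁,…,a_K) with all aᵢ > 1, the mode has j-th component (aⱼ − 1)/(Σaᵢ − K).
Here Σaᵢ = 61 and K = 4, so p(green) = (24 − 1)/(61 − 4) = 23/57 ≈ 0.4035.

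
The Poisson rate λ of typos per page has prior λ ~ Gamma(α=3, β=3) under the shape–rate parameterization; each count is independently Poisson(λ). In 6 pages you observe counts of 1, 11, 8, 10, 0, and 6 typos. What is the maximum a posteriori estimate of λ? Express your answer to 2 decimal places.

Σxᵢ = 1+11+8+10+0+6 = 36, with n = 6.
Posterior ∝ λ^2e^(−3λ) · λ^36e^(−6λ) = λ^38e^(−9λ), i.e. Gamma(shape=39, rate=9).
The mode of a Gamma(a, b) with a ≥ 1 (shape–rate) is (a−1)/b = 38/9 ≈ 4.22.

λ̂_MAP = 4.22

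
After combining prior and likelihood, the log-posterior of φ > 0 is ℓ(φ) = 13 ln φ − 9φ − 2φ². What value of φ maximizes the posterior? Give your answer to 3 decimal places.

ℓ'(φ) = 13/φ − 9 − 4φ. Setting this to zero and multiplying by φ: 4φ² + 9φ − 13 = 0.
φ = (−9 + √(9² + 4·4·13)) / (2·4) = (−9 + √289) / 8 = (−9 + 17)/8 = 1.
ℓ''(φ) = −13/φ² − 4 < 0, confirming a maximum.

φ̂_MAP = 1.000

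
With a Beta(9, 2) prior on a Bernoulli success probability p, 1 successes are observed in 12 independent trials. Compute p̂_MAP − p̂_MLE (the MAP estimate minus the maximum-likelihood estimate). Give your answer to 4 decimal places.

MAP − MLE = 0.3452

Posterior is Beta(10, 13); MAP = (10−1)/(23−2) = 9/21 ≈ 0.42857.
MLE ignores the prior: p̂_MLE = k/n = 1/12 ≈ 0.08333.
Difference = 9/21 − 1/12 = 29/84 ≈ 0.3452.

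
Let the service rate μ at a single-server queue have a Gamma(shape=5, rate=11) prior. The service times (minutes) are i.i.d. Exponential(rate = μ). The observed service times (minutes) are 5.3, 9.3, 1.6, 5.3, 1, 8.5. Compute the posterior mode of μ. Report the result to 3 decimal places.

μ̂_MAP = 0.238

The Exponential(rate=μ) likelihood is ∝ μ^n e^(−μΣtᵢ). Here n = 6 and Σtᵢ = 5.3 + 9.3 + 1.6 + 5.3 + 1 + 8.5 = 31.
Posterior ∝ μ^4e^(−11μ) · μ^6e^(−31μ) = μ^10e^(−42μ), i.e. Gamma(11, 42).
Mode = (a−1)/b = 10/42 ≈ 0.238.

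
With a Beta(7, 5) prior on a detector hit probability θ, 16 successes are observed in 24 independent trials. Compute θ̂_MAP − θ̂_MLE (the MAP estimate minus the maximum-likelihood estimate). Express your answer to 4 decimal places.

MAP − MLE = -0.0196

Posterior is Beta(23, 13); MAP = (23−1)/(36−2) = 22/34 ≈ 0.64706.
MLE ignores the prior: θ̂_MLE = k/n = 16/24 ≈ 0.66667.
Difference = 22/34 − 16/24 = -1/51 ≈ -0.0196.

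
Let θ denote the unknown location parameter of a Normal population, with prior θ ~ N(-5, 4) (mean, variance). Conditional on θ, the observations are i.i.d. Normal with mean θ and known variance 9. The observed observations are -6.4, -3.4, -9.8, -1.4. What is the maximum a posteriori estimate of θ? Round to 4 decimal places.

n = 4; x̄ = ((-6.4) + (-3.4) + (-9.8) + (-1.4))/4 = -21/4 = -5.25.
For a Normal prior and Normal likelihood with known variance, the posterior is Normal; its mode equals its mean, the precision-weighted average.
Prior precision 1/σ₀² = 1/4 = 0.25; data precision n/σ² = 4/9.
θ̂ = (0.25·(-5) + (4/9)·(-5.25)) / (0.25 + 4/9) = (-43/12)/(25/36) = -5.1600.

θ̂_MAP = -5.1600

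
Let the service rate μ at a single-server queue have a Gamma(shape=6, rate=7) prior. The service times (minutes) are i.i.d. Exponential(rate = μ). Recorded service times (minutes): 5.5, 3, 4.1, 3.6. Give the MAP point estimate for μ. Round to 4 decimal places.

The Exponential(rate=μ) likelihood is ∝ μ^n e^(−μΣtᵢ). Here n = 4 and Σtᵢ = 5.5 + 3 + 4.1 + 3.6 = 16.2.
Posterior ∝ μ^5e^(−7μ) · μ^4e^(−16.2μ) = μ^9e^(−23.2μ), i.e. Gamma(10, 23.2).
Mode = (a−1)/b = 9/23.2 ≈ 0.3879.

μ̂_MAP = 0.3879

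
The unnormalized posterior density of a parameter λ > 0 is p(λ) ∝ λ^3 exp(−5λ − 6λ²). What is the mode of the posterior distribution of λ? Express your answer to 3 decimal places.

λ̂_MAP = 0.333

ℓ'(λ) = 3/λ − 5 − 12λ. Setting this to zero and multiplying by λ: 12λ² + 5λ − 3 = 0.
λ = (−5 + √(5² + 4·12·3)) / (2·12) = (−5 + √169) / 24 = (−5 + 13)/24 = 1/3.
ℓ''(λ) = −3/λ² − 12 < 0, confirming a maximum.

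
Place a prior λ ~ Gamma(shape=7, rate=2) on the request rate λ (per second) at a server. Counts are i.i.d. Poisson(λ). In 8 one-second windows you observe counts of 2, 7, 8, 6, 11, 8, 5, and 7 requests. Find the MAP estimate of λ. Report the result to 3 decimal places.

λ̂_MAP = 6.000

Σxᵢ = 2+7+8+6+11+8+5+7 = 54, with n = 8.
Posterior ∝ λ^6e^(−2λ) · λ^54e^(−8λ) = λ^60e^(−10λ), i.e. Gamma(shape=61, rate=10).
The mode of a Gamma(a, b) with a ≥ 1 (shape–rate) is (a−1)/b = 60/10 ≈ 6.000.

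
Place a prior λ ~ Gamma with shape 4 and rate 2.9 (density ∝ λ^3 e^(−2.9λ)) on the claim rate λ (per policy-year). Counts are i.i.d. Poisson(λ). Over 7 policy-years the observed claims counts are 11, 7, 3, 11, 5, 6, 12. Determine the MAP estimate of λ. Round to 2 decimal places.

λ̂_MAP = 5.86

Σxᵢ = 11+7+3+11+5+6+12 = 55, with n = 7.
Posterior ∝ λ^3e^(−2.9λ) · λ^55e^(−7λ) = λ^58e^(−9.9λ), i.e. Gamma(shape=59, rate=9.9).
The mode of a Gamma(a, b) with a ≥ 1 (shape–rate) is (a−1)/b = 58/9.9 ≈ 5.86.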